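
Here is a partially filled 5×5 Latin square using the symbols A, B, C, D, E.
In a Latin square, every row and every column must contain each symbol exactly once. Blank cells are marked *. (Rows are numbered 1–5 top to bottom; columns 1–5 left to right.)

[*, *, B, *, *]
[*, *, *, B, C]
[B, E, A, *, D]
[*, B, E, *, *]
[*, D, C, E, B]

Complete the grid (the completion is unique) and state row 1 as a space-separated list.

D C B A E

Row 2, column 2: row 2 has {B, C} and column 2 has {B, D, E}, leaving only A.
Row 1, column 2: row 1 has {B} and column 2 has {A, B, D, E}, leaving only C.
Row 2, column 3: row 2 has {A, B, C} and column 3 has {A, B, C, E}, leaving only D.
Row 2, column 1: row 2 has {A, B, C, D} and column 1 has {B}, leaving only E.
Row 3, column 4: row 3 has {A, B, D, E} and column 4 has {B, E}, leaving only C.
Row 4, column 5: row 4 has {B, E} and column 5 has {B, C, D}, leaving only A.
Row 1, column 5: row 1 has {B, C} and column 5 has {A, B, C, D}, leaving only E.
Row 4, column 4: row 4 has {A, B, E} and column 4 has {B, C, E}, leaving only D.
Row 1, column 4: row 1 has {B, C, E} and column 4 has {B, C, D, E}, leaving only A.
Row 1, column 1: row 1 has {A, B, C, E} and column 1 has {B, E}, leaving only D.
So row 1 reads: D C B A E.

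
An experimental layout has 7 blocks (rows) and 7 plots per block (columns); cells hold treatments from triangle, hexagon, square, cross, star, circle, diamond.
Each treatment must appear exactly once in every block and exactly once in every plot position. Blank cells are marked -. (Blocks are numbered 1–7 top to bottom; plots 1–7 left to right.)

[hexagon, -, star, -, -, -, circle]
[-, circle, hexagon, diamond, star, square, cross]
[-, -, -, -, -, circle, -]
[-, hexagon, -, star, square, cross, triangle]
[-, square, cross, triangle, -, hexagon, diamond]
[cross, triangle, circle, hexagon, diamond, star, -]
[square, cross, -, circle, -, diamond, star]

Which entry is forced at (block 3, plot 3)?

Block 1, plot 2: block 1 has {hexagon, star, circle} and plot 2 has {triangle, hexagon, square, cross, circle}, leaving only diamond.
Block 1, plot 6: block 1 has {hexagon, star, circle, diamond} and plot 6 has {hexagon, square, cross, star, circle, diamond}, leaving only triangle.
Block 1, plot 5: block 1 has {triangle, hexagon, star, circle, diamond} and plot 5 has {square, star, diamond}, leaving only cross.
Block 1, plot 4: block 1 has {triangle, hexagon, cross, star, circle, diamond} and plot 4 has {triangle, hexagon, star, circle, diamond}, leaving only square.
Block 2, plot 1: block 2 has {hexagon, square, cross, star, circle, diamond} and plot 1 has {hexagon, square, cross}, leaving only triangle.
Block 3, plot 2: block 3 has {circle} and plot 2 has {triangle, hexagon, square, cross, circle, diamond}, leaving only star.
Block 3, plot 1: block 3 has {star, circle} and plot 1 has {triangle, hexagon, square, cross}, leaving only diamond.
Block 3, plot 4: block 3 has {star, circle, diamond} and plot 4 has {triangle, hexagon, square, star, circle, diamond}, leaving only cross.
Block 4, plot 1: block 4 has {triangle, hexagon, square, cross, star} and plot 1 has {triangle, hexagon, square, cross, diamond}, leaving only circle.
Block 4, plot 3: block 4 has {triangle, hexagon, square, cross, star, circle} and plot 3 has {hexagon, cross, star, circle}, leaving only diamond.
Block 5, plot 1: block 5 has {triangle, hexagon, square, cross, diamond} and plot 1 has {triangle, hexagon, square, cross, circle, diamond}, leaving only star.
Block 5, plot 5: block 5 has {triangle, hexagon, square, cross, star, diamond} and plot 5 has {square, cross, star, diamond}, leaving only circle.
Block 6, plot 7: block 6 has {triangle, hexagon, cross, star, circle, diamond} and plot 7 has {triangle, cross, star, circle, diamond}, leaving only square.
Block 3, plot 7: block 3 has {cross, star, circle, diamond} and plot 7 has {triangle, square, cross, star, circle, diamond}, leaving only hexagon.
Block 3, plot 5: block 3 has {hexagon, cross, star, circle, diamond} and plot 5 has {square, cross, star, circle, diamond}, leaving only triangle.
Block 3 already has {triangle, hexagon, cross, star, circle, diamond} and plot 3 already has {hexagon, cross, star, circle, diamond}, so block 3, plot 3 must be square.

square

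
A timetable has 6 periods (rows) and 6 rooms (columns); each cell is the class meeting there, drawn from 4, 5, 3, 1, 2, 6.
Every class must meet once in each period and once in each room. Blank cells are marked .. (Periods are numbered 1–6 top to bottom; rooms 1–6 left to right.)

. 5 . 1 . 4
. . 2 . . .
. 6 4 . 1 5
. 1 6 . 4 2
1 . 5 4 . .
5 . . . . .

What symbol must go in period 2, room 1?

Period 1, room 3: period 1 has {4, 5, 1} and room 3 has {4, 5, 2, 6}, leaving only 3.
Period 4, room 1: period 4 has {4, 1, 2, 6} and room 1 has {5, 1}, leaving only 3.
Period 3, room 1: period 3 has {4, 5, 1, 6} and room 1 has {5, 3, 1}, leaving only 2.
Period 1, room 1: period 1 has {4, 5, 3, 1} and room 1 has {5, 3, 1, 2}, leaving only 6.
Period 2 already has {2} and room 1 already has {5, 3, 1, 2, 6}, so period 2, room 1 must be 4.

4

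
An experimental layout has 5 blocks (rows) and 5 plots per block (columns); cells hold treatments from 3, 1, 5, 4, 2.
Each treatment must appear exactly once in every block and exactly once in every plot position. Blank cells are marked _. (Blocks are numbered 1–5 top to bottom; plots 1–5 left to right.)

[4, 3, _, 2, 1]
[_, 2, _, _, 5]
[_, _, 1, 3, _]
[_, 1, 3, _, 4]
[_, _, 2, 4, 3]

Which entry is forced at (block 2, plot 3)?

4

Block 2 already has {5, 2} and plot 3 already has {3, 1, 2}, so block 2, plot 3 must be 4.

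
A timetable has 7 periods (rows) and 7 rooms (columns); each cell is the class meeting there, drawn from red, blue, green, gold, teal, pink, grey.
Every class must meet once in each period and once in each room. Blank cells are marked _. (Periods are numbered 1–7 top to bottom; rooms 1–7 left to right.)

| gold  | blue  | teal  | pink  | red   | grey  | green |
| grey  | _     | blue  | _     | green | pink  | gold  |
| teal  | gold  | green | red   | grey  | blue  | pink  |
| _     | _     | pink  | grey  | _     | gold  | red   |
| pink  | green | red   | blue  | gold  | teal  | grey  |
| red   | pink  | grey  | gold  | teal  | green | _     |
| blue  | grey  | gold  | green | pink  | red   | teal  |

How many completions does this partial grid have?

Period 2, room 2: eliminating its period and room leaves {red, teal}.
Period 2, room 4: eliminating its period and room leaves {teal}.
Period 4, room 1: eliminating its period and room leaves {green}.
Period 4, room 2: eliminating its period and room leaves {teal}.
Period 4, room 5: eliminating its period and room leaves {blue}.
Period 6, room 7: eliminating its period and room leaves {blue}.
Only one assignment across all blanks avoids any period or room repeat, giving 1 completion.

1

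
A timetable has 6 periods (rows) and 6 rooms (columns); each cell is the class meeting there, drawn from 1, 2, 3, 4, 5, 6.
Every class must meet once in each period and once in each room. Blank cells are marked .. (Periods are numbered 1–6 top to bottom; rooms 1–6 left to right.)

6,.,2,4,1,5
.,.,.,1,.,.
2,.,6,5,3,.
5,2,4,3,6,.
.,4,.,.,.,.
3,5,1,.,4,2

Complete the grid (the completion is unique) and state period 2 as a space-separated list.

Period 2, room 1: period 2 has {1} and room 1 has {2, 3, 5, 6}, leaving only 4.
Period 1, room 2: period 1 has {1, 2, 4, 5, 6} and room 2 has {2, 4, 5}, leaving only 3.
Period 2, room 2: period 2 has {1, 4} and room 2 has {2, 3, 4, 5}, leaving only 6.
Period 2, room 6: period 2 has {1, 4, 6} and room 6 has {2, 5}, leaving only 3.
Period 2, room 3: period 2 has {1, 3, 4, 6} and room 3 has {1, 2, 4, 6}, leaving only 5.
Period 2, room 5: period 2 has {1, 3, 4, 5, 6} and room 5 has {1, 3, 4, 6}, leaving only 2.
So period 2 reads: 4 6 5 1 2 3.

4 6 5 1 2 3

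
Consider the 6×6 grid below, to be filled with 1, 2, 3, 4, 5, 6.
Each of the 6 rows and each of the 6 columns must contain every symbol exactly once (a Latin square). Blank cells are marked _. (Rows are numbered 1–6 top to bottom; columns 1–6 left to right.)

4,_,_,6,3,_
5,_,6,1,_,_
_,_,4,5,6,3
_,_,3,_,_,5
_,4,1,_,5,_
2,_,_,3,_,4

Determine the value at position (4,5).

Row 2, column 6: row 2 has {1, 5, 6} and column 6 has {3, 4, 5}, leaving only 2.
Row 1, column 6: row 1 has {3, 4, 6} and column 6 has {2, 3, 4, 5}, leaving only 1.
Row 2, column 2: row 2 has {1, 2, 5, 6} and column 2 has {4}, leaving only 3.
Row 2, column 5: row 2 has {1, 2, 3, 5, 6} and column 5 has {3, 5, 6}, leaving only 4.
Row 3, column 1: row 3 has {3, 4, 5, 6} and column 1 has {2, 4, 5}, leaving only 1.
Row 3, column 2: row 3 has {1, 3, 4, 5, 6} and column 2 has {3, 4}, leaving only 2.
Row 1, column 2: row 1 has {1, 3, 4, 6} and column 2 has {2, 3, 4}, leaving only 5.
Row 1, column 3: row 1 has {1, 3, 4, 5, 6} and column 3 has {1, 3, 4, 6}, leaving only 2.
Row 4, column 1: row 4 has {3, 5} and column 1 has {1, 2, 4, 5}, leaving only 6.
Row 4, column 2: row 4 has {3, 5, 6} and column 2 has {2, 3, 4, 5}, leaving only 1.
Row 4 already has {1, 3, 5, 6} and column 5 already has {3, 4, 5, 6}, so row 4, column 5 must be 2.

2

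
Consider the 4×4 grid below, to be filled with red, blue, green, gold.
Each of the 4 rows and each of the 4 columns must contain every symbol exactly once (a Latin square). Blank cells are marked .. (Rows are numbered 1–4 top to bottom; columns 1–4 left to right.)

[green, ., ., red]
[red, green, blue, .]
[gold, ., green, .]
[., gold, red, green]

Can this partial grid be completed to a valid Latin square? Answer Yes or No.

No row or column among the givens repeats a symbol, and propagating forced cells runs into no contradiction.
One valid completion exists (for instance, green blue gold red / red green blue gold / gold red green blue / blue gold red green).

Yes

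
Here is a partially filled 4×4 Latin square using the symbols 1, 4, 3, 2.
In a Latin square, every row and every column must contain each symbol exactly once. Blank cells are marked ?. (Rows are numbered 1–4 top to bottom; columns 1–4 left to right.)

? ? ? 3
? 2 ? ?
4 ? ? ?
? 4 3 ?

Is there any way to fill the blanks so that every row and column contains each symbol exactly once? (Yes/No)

Yes

No row or column among the givens repeats a symbol, and propagating forced cells runs into no contradiction.
One valid completion exists (for instance, 2 1 4 3 / 3 2 1 4 / 4 3 2 1 / 1 4 3 2).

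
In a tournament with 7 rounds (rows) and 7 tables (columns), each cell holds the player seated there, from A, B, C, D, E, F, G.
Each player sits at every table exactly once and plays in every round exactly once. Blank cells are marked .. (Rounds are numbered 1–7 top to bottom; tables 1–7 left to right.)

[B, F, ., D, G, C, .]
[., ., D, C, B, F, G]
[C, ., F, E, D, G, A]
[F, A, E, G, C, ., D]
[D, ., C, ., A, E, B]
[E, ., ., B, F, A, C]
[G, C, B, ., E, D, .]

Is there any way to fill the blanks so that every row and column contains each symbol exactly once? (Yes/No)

Yes

No round or table among the givens repeats a symbol, and propagating forced cells runs into no contradiction.
One valid completion exists (for instance, B F A D G C E / A E D C B F G / C B F E D G A / F A E G C B D / D G C F A E B / E D G B F A C / G C B A E D F).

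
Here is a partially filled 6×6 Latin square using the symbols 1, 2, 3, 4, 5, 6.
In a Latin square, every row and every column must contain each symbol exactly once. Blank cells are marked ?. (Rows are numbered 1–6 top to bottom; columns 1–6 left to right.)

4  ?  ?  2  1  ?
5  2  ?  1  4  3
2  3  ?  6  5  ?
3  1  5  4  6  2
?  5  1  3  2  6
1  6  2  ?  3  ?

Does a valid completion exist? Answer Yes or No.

Row 1, column 2: row 1 together with column 2 already contain {1, 2, 3, 4, 5, 6} — every symbol — so nothing can go there. The grid has no valid completion.

No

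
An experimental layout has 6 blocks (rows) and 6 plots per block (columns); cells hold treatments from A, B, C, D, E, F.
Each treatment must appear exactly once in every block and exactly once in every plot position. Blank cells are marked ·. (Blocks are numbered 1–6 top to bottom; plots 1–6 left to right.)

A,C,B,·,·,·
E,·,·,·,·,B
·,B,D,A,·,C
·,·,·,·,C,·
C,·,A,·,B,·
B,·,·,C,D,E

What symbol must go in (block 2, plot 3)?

Block 3, plot 1: block 3 has {A, B, C, D} and plot 1 has {A, B, C, E}, leaving only F.
Block 3, plot 5: block 3 has {A, B, C, D, F} and plot 5 has {B, C, D}, leaving only E.
Block 1, plot 5: block 1 has {A, B, C} and plot 5 has {B, C, D, E}, leaving only F.
Block 1, plot 6: block 1 has {A, B, C, F} and plot 6 has {B, C, E}, leaving only D.
Block 1, plot 4: block 1 has {A, B, C, D, F} and plot 4 has {A, C}, leaving only E.
Block 2, plot 5: block 2 has {B, E} and plot 5 has {B, C, D, E, F}, leaving only A.
Block 4, plot 1: block 4 has {C} and plot 1 has {A, B, C, E, F}, leaving only D.
Block 5, plot 6: block 5 has {A, B, C} and plot 6 has {B, C, D, E}, leaving only F.
Block 4, plot 6: block 4 has {C, D} and plot 6 has {B, C, D, E, F}, leaving only A.
Block 5, plot 4: block 5 has {A, B, C, F} and plot 4 has {A, C, E}, leaving only D.
Block 2, plot 4: block 2 has {A, B, E} and plot 4 has {A, C, D, E}, leaving only F.
Block 2 already has {A, B, E, F} and plot 3 already has {A, B, D}, so block 2, plot 3 must be C.

C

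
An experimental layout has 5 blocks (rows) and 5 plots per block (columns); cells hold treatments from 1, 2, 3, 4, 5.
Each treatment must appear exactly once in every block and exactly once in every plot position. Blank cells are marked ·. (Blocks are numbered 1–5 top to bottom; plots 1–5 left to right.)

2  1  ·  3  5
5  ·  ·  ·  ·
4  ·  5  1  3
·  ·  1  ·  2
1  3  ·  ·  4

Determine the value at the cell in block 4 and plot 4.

Block 1, plot 3: block 1 has {1, 2, 3, 5} and plot 3 has {1, 5}, leaving only 4.
Block 2, plot 5: block 2 has {5} and plot 5 has {2, 3, 4, 5}, leaving only 1.
Block 3, plot 2: block 3 has {1, 3, 4, 5} and plot 2 has {1, 3}, leaving only 2.
Block 2, plot 2: block 2 has {1, 5} and plot 2 has {1, 2, 3}, leaving only 4.
Block 2, plot 4: block 2 has {1, 4, 5} and plot 4 has {1, 3}, leaving only 2.
Block 2, plot 3: block 2 has {1, 2, 4, 5} and plot 3 has {1, 4, 5}, leaving only 3.
Block 4, plot 1: block 4 has {1, 2} and plot 1 has {1, 2, 4, 5}, leaving only 3.
Block 4, plot 2: block 4 has {1, 2, 3} and plot 2 has {1, 2, 3, 4}, leaving only 5.
Block 4 already has {1, 2, 3, 5} and plot 4 already has {1, 2, 3}, so block 4, plot 4 must be 4.

4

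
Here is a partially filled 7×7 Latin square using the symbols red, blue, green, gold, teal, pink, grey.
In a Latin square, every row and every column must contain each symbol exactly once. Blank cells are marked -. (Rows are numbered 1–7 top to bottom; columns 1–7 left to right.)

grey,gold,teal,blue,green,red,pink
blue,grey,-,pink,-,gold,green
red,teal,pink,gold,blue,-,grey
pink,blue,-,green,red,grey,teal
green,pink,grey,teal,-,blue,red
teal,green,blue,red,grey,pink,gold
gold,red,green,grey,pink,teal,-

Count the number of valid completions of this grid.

1

Row 2, column 3: eliminating its row and column leaves {red}.
Row 2, column 5: eliminating its row and column leaves {teal}.
Row 3, column 6: eliminating its row and column leaves {green}.
Row 4, column 3: eliminating its row and column leaves {gold}.
Row 5, column 5: eliminating its row and column leaves {gold}.
Row 7, column 7: eliminating its row and column leaves {blue}.
Only one assignment across all blanks avoids any row or column repeat, giving 1 completion.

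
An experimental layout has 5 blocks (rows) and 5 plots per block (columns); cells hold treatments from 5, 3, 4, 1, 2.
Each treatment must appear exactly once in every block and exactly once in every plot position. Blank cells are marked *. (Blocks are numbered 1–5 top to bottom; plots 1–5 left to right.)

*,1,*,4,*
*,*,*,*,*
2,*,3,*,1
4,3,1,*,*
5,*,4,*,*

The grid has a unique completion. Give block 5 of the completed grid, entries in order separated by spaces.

Block 5, plot 2: block 5 has {5, 4} and plot 2 has {3, 1}, leaving only 2.
Block 5, plot 5: block 5 has {5, 4, 2} and plot 5 has {1}, leaving only 3.
Block 5, plot 4: block 5 has {5, 3, 4, 2} and plot 4 has {4}, leaving only 1.
So block 5 reads: 5 2 4 1 3.

5 2 4 1 3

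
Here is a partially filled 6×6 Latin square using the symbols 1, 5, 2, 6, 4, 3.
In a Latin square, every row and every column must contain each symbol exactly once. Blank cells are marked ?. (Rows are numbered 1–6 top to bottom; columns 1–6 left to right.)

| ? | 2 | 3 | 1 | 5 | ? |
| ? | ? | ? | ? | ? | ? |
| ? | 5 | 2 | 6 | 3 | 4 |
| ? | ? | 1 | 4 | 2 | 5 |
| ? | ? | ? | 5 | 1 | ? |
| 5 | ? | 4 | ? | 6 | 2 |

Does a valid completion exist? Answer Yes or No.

No row or column among the givens repeats a symbol, and propagating forced cells runs into no contradiction.
One valid completion exists (for instance, 4 2 3 1 5 6 / 3 6 5 2 4 1 / 1 5 2 6 3 4 / 6 3 1 4 2 5 / 2 4 6 5 1 3 / 5 1 4 3 6 2).

Yes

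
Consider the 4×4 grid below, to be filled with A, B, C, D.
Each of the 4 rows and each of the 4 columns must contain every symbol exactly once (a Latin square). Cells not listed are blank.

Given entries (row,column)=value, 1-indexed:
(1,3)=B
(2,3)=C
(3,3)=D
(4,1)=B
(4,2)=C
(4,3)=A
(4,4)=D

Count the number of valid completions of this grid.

4

Row 1, column 1: eliminating its row and column leaves {A, C, D}.
Row 1, column 2: eliminating its row and column leaves {A, D}.
Row 1, column 4: eliminating its row and column leaves {A, C}.
Row 2, column 1: eliminating its row and column leaves {A, D}.
Row 2, column 2: eliminating its row and column leaves {A, B, D}.
Row 2, column 4: eliminating its row and column leaves {A, B}.
Row 3, column 1: eliminating its row and column leaves {A, C}.
Row 3, column 2: eliminating its row and column leaves {A, B}.
Row 3, column 4: eliminating its row and column leaves {A, B, C}.
Enumerating the assignments across these blanks that avoid any row or column repeat gives 4 completions.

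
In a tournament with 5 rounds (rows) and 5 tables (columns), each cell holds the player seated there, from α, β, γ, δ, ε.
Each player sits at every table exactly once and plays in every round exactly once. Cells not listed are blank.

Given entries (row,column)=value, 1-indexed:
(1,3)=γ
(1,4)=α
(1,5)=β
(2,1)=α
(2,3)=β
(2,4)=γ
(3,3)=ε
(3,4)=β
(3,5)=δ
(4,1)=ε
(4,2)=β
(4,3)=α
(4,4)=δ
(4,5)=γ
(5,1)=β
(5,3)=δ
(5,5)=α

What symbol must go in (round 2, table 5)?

Round 2 already has {α, β, γ} and table 5 already has {α, β, γ, δ}, so round 2, table 5 must be ε.

ε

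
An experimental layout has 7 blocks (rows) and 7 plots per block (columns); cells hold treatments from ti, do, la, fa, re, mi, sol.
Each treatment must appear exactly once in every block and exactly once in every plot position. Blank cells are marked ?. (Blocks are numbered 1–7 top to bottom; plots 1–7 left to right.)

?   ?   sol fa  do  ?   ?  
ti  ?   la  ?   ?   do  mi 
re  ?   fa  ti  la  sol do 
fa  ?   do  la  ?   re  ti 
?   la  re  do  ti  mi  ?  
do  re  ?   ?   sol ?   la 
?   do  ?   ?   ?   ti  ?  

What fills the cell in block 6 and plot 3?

Block 1, plot 6: block 1 has {do, fa, sol} and plot 6 has {ti, do, re, mi, sol}, leaving only la.
Block 1, plot 1: block 1 has {do, la, fa, sol} and plot 1 has {ti, do, fa, re}, leaving only mi.
Block 1, plot 2: block 1 has {do, la, fa, mi, sol} and plot 2 has {do, la, re}, leaving only ti.
Block 1, plot 7: block 1 has {ti, do, la, fa, mi, sol} and plot 7 has {ti, do, la, mi}, leaving only re.
Block 3, plot 2: block 3 has {ti, do, la, fa, re, sol} and plot 2 has {ti, do, la, re}, leaving only mi.
Block 4, plot 2: block 4 has {ti, do, la, fa, re} and plot 2 has {ti, do, la, re, mi}, leaving only sol.
Block 2, plot 2: block 2 has {ti, do, la, mi} and plot 2 has {ti, do, la, re, mi, sol}, leaving only fa.
Block 2, plot 5: block 2 has {ti, do, la, fa, mi} and plot 5 has {ti, do, la, sol}, leaving only re.
Block 2, plot 4: block 2 has {ti, do, la, fa, re, mi} and plot 4 has {ti, do, la, fa}, leaving only sol.
Block 4, plot 5: block 4 has {ti, do, la, fa, re, sol} and plot 5 has {ti, do, la, re, sol}, leaving only mi.
Block 5, plot 1: block 5 has {ti, do, la, re, mi} and plot 1 has {ti, do, fa, re, mi}, leaving only sol.
Block 5, plot 7: block 5 has {ti, do, la, re, mi, sol} and plot 7 has {ti, do, la, re, mi}, leaving only fa.
Block 6, plot 4: block 6 has {do, la, re, sol} and plot 4 has {ti, do, la, fa, sol}, leaving only mi.
Block 6 already has {do, la, re, mi, sol} and plot 3 already has {do, la, fa, re, sol}, so block 6, plot 3 must be ti.

ti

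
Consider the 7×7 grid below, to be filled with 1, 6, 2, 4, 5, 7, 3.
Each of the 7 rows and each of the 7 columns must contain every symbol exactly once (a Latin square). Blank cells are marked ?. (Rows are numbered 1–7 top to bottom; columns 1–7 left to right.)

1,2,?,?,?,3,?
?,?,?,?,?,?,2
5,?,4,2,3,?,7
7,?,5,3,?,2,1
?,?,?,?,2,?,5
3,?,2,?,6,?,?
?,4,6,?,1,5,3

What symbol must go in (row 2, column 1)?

Row 1, column 3: row 1 has {1, 2, 3} and column 3 has {6, 2, 4, 5}, leaving only 7.
Row 4, column 2: row 4 has {1, 2, 5, 7, 3} and column 2 has {2, 4}, leaving only 6.
Row 3, column 2: row 3 has {2, 4, 5, 7, 3} and column 2 has {6, 2, 4}, leaving only 1.
Row 3, column 6: row 3 has {1, 2, 4, 5, 7, 3} and column 6 has {2, 5, 3}, leaving only 6.
Row 4, column 5: row 4 has {1, 6, 2, 5, 7, 3} and column 5 has {1, 6, 2, 3}, leaving only 4.
Row 1, column 5: row 1 has {1, 2, 7, 3} and column 5 has {1, 6, 2, 4, 3}, leaving only 5.
Row 2, column 5: row 2 has {2} and column 5 has {1, 6, 2, 4, 5, 3}, leaving only 7.
Row 6, column 7: row 6 has {6, 2, 3} and column 7 has {1, 2, 5, 7, 3}, leaving only 4.
Row 1, column 7: row 1 has {1, 2, 5, 7, 3} and column 7 has {1, 2, 4, 5, 7, 3}, leaving only 6.
Row 1, column 4: row 1 has {1, 6, 2, 5, 7, 3} and column 4 has {2, 3}, leaving only 4.
Row 7, column 1: row 7 has {1, 6, 4, 5, 3} and column 1 has {1, 5, 7, 3}, leaving only 2.
Row 7, column 4: row 7 has {1, 6, 2, 4, 5, 3} and column 4 has {2, 4, 3}, leaving only 7.
Row 2, column 1 is narrowed to {6, 4}.
If it were 4, then row 5, column 4 would be left with no valid symbol.
So row 2, column 1 must be 6.

6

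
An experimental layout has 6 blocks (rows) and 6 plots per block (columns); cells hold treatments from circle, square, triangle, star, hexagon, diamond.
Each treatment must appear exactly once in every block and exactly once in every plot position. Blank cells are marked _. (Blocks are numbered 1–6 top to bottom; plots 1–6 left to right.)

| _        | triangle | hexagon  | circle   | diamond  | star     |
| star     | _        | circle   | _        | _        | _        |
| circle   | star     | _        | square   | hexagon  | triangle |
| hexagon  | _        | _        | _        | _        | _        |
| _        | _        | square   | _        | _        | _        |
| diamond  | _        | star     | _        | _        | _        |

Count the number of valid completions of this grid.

Block 1, plot 1: eliminating its block and plot leaves {square}.
Block 2, plot 2: eliminating its block and plot leaves {square, hexagon, diamond}.
Block 2, plot 4: eliminating its block and plot leaves {triangle, hexagon, diamond}.
Block 2, plot 5: eliminating its block and plot leaves {square, triangle}.
Block 2, plot 6: eliminating its block and plot leaves {square, hexagon, diamond}.
Block 3, plot 3: eliminating its block and plot leaves {diamond}.
Block 4, plot 2: eliminating its block and plot leaves {circle, square, diamond}.
Block 4, plot 3: eliminating its block and plot leaves {triangle, diamond}.
Block 4, plot 4: eliminating its block and plot leaves {triangle, star, diamond}.
Block 4, plot 5: eliminating its block and plot leaves {circle, square, triangle, star}.
Block 4, plot 6: eliminating its block and plot leaves {circle, square, diamond}.
Block 5, plot 1: eliminating its block and plot leaves {triangle}.
Block 5, plot 2: eliminating its block and plot leaves {circle, hexagon, diamond}.
Block 5, plot 4: eliminating its block and plot leaves {triangle, star, hexagon, diamond}.
Block 5, plot 5: eliminating its block and plot leaves {circle, triangle, star}.
Block 5, plot 6: eliminating its block and plot leaves {circle, hexagon, diamond}.
Block 6, plot 2: eliminating its block and plot leaves {circle, square, hexagon}.
Block 6, plot 4: eliminating its block and plot leaves {triangle, hexagon}.
Block 6, plot 5: eliminating its block and plot leaves {circle, square, triangle}.
Block 6, plot 6: eliminating its block and plot leaves {circle, square, hexagon}.
Enumerating the assignments across these blanks that avoid any block or plot repeat gives 20 completions.

20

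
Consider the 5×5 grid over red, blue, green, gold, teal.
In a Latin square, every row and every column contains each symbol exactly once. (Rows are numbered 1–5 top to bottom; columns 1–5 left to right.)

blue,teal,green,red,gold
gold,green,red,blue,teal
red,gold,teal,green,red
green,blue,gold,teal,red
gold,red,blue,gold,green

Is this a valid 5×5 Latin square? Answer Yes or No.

Row 3 contains red twice (at columns 1 and 5); row 5 is also not a permutation.

No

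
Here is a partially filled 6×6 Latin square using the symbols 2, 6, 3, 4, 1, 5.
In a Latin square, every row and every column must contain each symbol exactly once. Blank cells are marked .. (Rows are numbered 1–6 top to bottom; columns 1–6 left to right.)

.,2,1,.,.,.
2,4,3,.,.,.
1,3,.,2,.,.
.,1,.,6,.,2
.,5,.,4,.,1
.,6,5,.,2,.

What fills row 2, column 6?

6

Row 4, column 3: row 4 has {2, 6, 1} and column 3 has {3, 1, 5}, leaving only 4.
Row 3, column 3: row 3 has {2, 3, 1} and column 3 has {3, 4, 1, 5}, leaving only 6.
Row 5, column 3: row 5 has {4, 1, 5} and column 3 has {6, 3, 4, 1, 5}, leaving only 2.
Row 2, column 6 is narrowed to {6, 5}.
If it were 5, then row 5, column 5 would be left with no valid symbol.
So row 2, column 6 must be 6.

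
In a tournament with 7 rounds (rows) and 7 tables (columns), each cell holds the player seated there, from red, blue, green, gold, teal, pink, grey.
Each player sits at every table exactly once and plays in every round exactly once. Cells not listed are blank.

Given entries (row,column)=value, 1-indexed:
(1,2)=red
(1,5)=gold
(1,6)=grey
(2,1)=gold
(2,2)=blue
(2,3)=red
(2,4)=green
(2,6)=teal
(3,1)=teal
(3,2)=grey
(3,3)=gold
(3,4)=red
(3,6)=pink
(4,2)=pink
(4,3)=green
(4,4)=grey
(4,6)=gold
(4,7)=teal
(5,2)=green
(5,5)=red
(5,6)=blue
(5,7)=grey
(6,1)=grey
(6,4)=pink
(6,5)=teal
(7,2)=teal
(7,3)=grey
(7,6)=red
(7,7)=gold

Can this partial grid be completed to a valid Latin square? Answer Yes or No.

Yes

No round or table among the givens repeats a symbol, and propagating forced cells runs into no contradiction.
One valid completion exists (for instance, blue red pink teal gold grey green / gold blue red green grey teal pink / teal grey gold red green pink blue / red pink green grey blue gold teal / pink green teal gold red blue grey / grey gold blue pink teal green red / green teal grey blue pink red gold).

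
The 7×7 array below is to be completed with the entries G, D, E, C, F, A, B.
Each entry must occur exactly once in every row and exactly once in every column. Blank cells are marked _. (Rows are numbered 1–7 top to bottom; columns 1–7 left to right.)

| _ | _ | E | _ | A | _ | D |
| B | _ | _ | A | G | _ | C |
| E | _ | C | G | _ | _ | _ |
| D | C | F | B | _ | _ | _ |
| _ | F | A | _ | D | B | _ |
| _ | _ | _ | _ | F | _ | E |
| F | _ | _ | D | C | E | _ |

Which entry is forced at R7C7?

Row 2, column 3: row 2 has {G, C, A, B} and column 3 has {E, C, F, A}, leaving only D.
Row 2, column 2: row 2 has {G, D, C, A, B} and column 2 has {C, F}, leaving only E.
Row 2, column 6: row 2 has {G, D, E, C, A, B} and column 6 has {E, B}, leaving only F.
Row 3, column 5: row 3 has {G, E, C} and column 5 has {G, D, C, F, A}, leaving only B.
Row 4, column 5: row 4 has {D, C, F, B} and column 5 has {G, D, C, F, A, B}, leaving only E.
Row 5, column 7: row 5 has {D, F, A, B} and column 7 has {D, E, C}, leaving only G.
Row 4, column 7: row 4 has {D, E, C, F, B} and column 7 has {G, D, E, C}, leaving only A.
Row 7 already has {D, E, C, F} and column 7 already has {G, D, E, C, A}, so row 7, column 7 must be B.

B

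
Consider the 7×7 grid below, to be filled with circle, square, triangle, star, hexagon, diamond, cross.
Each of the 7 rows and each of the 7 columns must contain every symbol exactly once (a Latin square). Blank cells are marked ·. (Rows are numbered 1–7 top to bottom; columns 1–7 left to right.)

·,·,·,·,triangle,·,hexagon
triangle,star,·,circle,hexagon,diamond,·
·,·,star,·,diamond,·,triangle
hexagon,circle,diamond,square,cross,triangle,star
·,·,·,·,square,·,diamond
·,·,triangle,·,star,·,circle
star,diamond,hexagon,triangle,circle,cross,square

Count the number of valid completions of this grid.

8

Row 1, column 1: eliminating its row and column leaves {circle, square, diamond, cross}.
Row 1, column 2: eliminating its row and column leaves {square, cross}.
Row 1, column 3: eliminating its row and column leaves {circle, square, cross}.
Row 1, column 4: eliminating its row and column leaves {star, diamond, cross}.
Row 1, column 6: eliminating its row and column leaves {circle, square, star}.
Row 2, column 3: eliminating its row and column leaves {square, cross}.
Row 2, column 7: eliminating its row and column leaves {cross}.
Row 3, column 1: eliminating its row and column leaves {circle, square, cross}.
Row 3, column 2: eliminating its row and column leaves {square, hexagon, cross}.
Row 3, column 4: eliminating its row and column leaves {hexagon, cross}.
Row 3, column 6: eliminating its row and column leaves {circle, square, hexagon}.
Row 5, column 1: eliminating its row and column leaves {circle, cross}.
Row 5, column 2: eliminating its row and column leaves {triangle, hexagon, cross}.
Row 5, column 3: eliminating its row and column leaves {circle, cross}.
Row 5, column 4: eliminating its row and column leaves {star, hexagon, cross}.
Row 5, column 6: eliminating its row and column leaves {circle, star, hexagon}.
Row 6, column 1: eliminating its row and column leaves {square, diamond, cross}.
Row 6, column 2: eliminating its row and column leaves {square, hexagon, cross}.
Row 6, column 4: eliminating its row and column leaves {hexagon, diamond, cross}.
Row 6, column 6: eliminating its row and column leaves {square, hexagon}.
Enumerating the assignments across these blanks that avoid any row or column repeat gives 8 completions.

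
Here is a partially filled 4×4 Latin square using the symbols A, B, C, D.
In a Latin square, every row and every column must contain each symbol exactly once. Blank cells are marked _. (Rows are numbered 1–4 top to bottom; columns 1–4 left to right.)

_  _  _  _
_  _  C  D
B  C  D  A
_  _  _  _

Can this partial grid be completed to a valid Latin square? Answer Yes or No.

No row or column among the givens repeats a symbol, and propagating forced cells runs into no contradiction.
One valid completion exists (for instance, C D A B / A B C D / B C D A / D A B C).

Yes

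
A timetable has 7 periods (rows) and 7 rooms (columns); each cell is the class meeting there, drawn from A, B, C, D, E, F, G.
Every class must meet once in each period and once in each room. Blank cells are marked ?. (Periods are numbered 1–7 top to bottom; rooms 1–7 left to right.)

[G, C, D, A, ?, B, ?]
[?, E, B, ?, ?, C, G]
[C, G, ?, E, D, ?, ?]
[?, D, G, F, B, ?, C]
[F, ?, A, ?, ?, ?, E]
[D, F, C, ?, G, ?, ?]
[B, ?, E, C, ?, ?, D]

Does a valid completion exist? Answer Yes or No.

Period 1, room 7: period 1 has {A, B, C, D, G} and room 7 has {C, D, E, G}, so it must be F.
Period 1, room 5: period 1 has {A, B, C, D, F, G} and room 5 has {B, D, G}, so it must be E.
Period 2, room 1: period 2 has {B, C, E, G} and room 1 has {B, C, D, F, G}, so it must be A.
Period 2, room 4: period 2 has {A, B, C, E, G} and room 4 has {A, C, E, F}, so it must be D.
Period 2, room 5: period 2 has {A, B, C, D, E, G} and room 5 has {B, D, E, G}, so it must be F.
Period 3, room 3: period 3 has {C, D, E, G} and room 3 has {A, B, C, D, E, G}, so it must be F.
Period 3, room 6: period 3 has {C, D, E, F, G} and room 6 has {B, C}, so it must be A.
Period 3, room 7: period 3 has {A, C, D, E, F, G} and room 7 has {C, D, E, F, G}, so it must be B.
Period 4, room 1: period 4 has {B, C, D, F, G} and room 1 has {A, B, C, D, F, G}, so it must be E.
Now period 4, room 6: period 4 together with room 6 already contain {A, B, C, D, E, F, G} — every symbol — so nothing can go there. The grid has no valid completion.

No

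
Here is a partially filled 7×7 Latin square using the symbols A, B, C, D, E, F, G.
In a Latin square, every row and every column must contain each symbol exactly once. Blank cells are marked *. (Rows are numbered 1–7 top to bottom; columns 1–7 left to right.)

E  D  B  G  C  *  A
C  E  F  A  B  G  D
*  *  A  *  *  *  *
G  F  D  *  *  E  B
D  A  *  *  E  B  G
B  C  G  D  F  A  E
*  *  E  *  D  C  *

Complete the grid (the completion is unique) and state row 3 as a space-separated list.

F B A E G D C

Row 3, column 1: row 3 has {A} and column 1 has {B, C, D, E, G}, leaving only F.
Row 3, column 5: row 3 has {A, F} and column 5 has {B, C, D, E, F}, leaving only G.
Row 3, column 2: row 3 has {A, F, G} and column 2 has {A, C, D, E, F}, leaving only B.
Row 3, column 6: row 3 has {A, B, F, G} and column 6 has {A, B, C, E, G}, leaving only D.
Row 3, column 7: row 3 has {A, B, D, F, G} and column 7 has {A, B, D, E, G}, leaving only C.
Row 3, column 4: row 3 has {A, B, C, D, F, G} and column 4 has {A, D, G}, leaving only E.
So row 3 reads: F B A E G D C.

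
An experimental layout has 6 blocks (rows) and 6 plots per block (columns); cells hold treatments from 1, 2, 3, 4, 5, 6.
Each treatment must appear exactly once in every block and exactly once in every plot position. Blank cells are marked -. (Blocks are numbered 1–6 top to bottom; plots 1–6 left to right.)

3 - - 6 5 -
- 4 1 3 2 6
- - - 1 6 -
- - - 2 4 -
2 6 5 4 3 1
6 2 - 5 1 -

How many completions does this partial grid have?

Block 1, plot 2: eliminating its block and plot leaves {1}.
Block 1, plot 3: eliminating its block and plot leaves {2, 4}.
Block 1, plot 6: eliminating its block and plot leaves {2, 4}.
Block 2, plot 1: eliminating its block and plot leaves {5}.
Block 3, plot 1: eliminating its block and plot leaves {4, 5}.
Block 3, plot 2: eliminating its block and plot leaves {3, 5}.
Block 3, plot 3: eliminating its block and plot leaves {2, 3, 4}.
Block 3, plot 6: eliminating its block and plot leaves {2, 3, 4, 5}.
Block 4, plot 1: eliminating its block and plot leaves {1, 5}.
Block 4, plot 2: eliminating its block and plot leaves {1, 3, 5}.
Block 4, plot 3: eliminating its block and plot leaves {3, 6}.
Block 4, plot 6: eliminating its block and plot leaves {3, 5}.
Block 6, plot 3: eliminating its block and plot leaves {3, 4}.
Block 6, plot 6: eliminating its block and plot leaves {3, 4}.
Enumerating the assignments across these blanks that avoid any block or plot repeat gives 3 completions.

3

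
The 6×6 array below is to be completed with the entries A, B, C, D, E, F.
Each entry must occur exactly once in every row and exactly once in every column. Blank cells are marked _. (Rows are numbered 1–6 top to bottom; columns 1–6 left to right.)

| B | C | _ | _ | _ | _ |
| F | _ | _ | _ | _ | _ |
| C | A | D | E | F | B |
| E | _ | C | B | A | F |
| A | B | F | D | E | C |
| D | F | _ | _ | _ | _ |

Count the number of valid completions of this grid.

3

Row 1, column 3: eliminating its row and column leaves {A, E}.
Row 1, column 4: eliminating its row and column leaves {A, F}.
Row 1, column 5: eliminating its row and column leaves {D}.
Row 1, column 6: eliminating its row and column leaves {A, D, E}.
Row 2, column 2: eliminating its row and column leaves {D, E}.
Row 2, column 3: eliminating its row and column leaves {A, B, E}.
Row 2, column 4: eliminating its row and column leaves {A, C}.
Row 2, column 5: eliminating its row and column leaves {B, C, D}.
Row 2, column 6: eliminating its row and column leaves {A, D, E}.
Row 4, column 2: eliminating its row and column leaves {D}.
Row 6, column 3: eliminating its row and column leaves {A, B, E}.
Row 6, column 4: eliminating its row and column leaves {A, C}.
Row 6, column 5: eliminating its row and column leaves {B, C}.
Row 6, column 6: eliminating its row and column leaves {A, E}.
Enumerating the assignments across these blanks that avoid any row or column repeat gives 3 completions.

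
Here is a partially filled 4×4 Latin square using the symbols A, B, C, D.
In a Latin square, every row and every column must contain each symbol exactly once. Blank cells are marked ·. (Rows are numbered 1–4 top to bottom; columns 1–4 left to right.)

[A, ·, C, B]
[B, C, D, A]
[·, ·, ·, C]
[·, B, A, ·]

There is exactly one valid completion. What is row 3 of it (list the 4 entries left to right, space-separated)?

D A B C

Row 3, column 1: row 3 has {C} and column 1 has {A, B}, leaving only D.
Row 3, column 2: row 3 has {C, D} and column 2 has {B, C}, leaving only A.
Row 3, column 3: row 3 has {A, C, D} and column 3 has {A, C, D}, leaving only B.
So row 3 reads: D A B C.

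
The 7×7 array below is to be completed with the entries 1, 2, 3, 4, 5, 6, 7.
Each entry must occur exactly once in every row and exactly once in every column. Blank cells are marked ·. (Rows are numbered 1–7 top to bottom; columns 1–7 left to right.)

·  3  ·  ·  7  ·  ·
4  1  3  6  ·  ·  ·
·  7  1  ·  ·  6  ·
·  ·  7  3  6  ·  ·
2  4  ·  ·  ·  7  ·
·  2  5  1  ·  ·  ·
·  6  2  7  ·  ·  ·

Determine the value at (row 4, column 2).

5

Row 4 already has {3, 6, 7} and column 2 already has {1, 2, 3, 4, 6, 7}, so row 4, column 2 must be 5.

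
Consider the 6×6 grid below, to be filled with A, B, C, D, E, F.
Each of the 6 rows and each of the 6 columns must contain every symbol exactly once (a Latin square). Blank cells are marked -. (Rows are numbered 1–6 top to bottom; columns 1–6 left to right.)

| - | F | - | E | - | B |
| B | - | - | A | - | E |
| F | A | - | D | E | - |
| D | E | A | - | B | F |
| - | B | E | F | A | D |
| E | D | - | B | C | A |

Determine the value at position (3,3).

B

Row 1, column 5: row 1 has {B, E, F} and column 5 has {A, B, C, E}, leaving only D.
Row 1, column 3: row 1 has {B, D, E, F} and column 3 has {A, E}, leaving only C.
Row 3 already has {A, D, E, F} and column 3 already has {A, C, E}, so row 3, column 3 must be B.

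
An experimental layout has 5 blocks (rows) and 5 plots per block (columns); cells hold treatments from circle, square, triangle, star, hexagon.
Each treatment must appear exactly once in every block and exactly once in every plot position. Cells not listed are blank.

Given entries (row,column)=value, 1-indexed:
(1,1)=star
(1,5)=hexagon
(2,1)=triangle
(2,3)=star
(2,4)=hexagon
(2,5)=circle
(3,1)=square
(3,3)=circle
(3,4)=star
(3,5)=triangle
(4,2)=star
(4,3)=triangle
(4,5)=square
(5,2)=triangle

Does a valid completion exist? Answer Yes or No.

No block or plot among the givens repeats a symbol, and propagating forced cells runs into no contradiction.
One valid completion exists (for instance, star circle square triangle hexagon / triangle square star hexagon circle / square hexagon circle star triangle / hexagon star triangle circle square / circle triangle hexagon square star).

Yes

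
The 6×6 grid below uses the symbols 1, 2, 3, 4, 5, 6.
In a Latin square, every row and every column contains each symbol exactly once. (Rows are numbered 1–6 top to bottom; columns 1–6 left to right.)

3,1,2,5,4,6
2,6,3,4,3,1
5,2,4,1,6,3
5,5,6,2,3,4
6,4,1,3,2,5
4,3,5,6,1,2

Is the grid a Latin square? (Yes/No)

No

Row 4 contains 5 twice (at columns 1 and 2); row 2 is also not a permutation.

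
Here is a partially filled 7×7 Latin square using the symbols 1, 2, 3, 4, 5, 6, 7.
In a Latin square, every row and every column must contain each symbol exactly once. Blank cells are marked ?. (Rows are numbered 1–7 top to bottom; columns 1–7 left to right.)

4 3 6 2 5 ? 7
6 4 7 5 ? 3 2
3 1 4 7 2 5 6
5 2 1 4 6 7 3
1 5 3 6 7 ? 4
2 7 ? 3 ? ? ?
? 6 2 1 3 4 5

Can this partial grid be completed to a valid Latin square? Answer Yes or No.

Yes

No row or column among the givens repeats a symbol, and propagating forced cells runs into no contradiction.
One valid completion exists (for instance, 4 3 6 2 5 1 7 / 6 4 7 5 1 3 2 / 3 1 4 7 2 5 6 / 5 2 1 4 6 7 3 / 1 5 3 6 7 2 4 / 2 7 5 3 4 6 1 / 7 6 2 1 3 4 5).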